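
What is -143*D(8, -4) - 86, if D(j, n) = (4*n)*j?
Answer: 18218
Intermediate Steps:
D(j, n) = 4*j*n
-143*D(8, -4) - 86 = -572*8*(-4) - 86 = -143*(-128) - 86 = 18304 - 86 = 18218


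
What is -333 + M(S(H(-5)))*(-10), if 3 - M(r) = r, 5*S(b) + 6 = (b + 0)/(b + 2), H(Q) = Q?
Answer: -1115/3 ≈ -371.67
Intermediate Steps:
S(b) = -6/5 + b/(5*(2 + b)) (S(b) = -6/5 + ((b + 0)/(b + 2))/5 = -6/5 + (b/(2 + b))/5 = -6/5 + b/(5*(2 + b)))
M(r) = 3 - r
-333 + M(S(H(-5)))*(-10) = -333 + (3 - (-12/5 - 1*(-5))/(2 - 5))*(-10) = -333 + (3 - (-12/5 + 5)/(-3))*(-10) = -333 + (3 - (-1)*13/(3*5))*(-10) = -333 + (3 - 1*(-13/15))*(-10) = -333 + (3 + 13/15)*(-10) = -333 + (58/15)*(-10) = -333 - 116/3 = -1115/3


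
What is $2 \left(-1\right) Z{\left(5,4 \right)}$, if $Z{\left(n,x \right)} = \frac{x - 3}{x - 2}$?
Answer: $-1$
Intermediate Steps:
$Z{\left(n,x \right)} = \frac{-3 + x}{-2 + x}$
$2 \left(-1\right) Z{\left(5,4 \right)} = 2 \left(-1\right) \frac{-3 + 4}{-2 + 4} = - 2 \cdot \frac{1}{2} \cdot 1 = \left(-2\right) \frac{1}{2} = -1$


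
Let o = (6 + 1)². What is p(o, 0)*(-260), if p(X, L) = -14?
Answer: 3640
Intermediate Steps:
o = 49 (o = 7² = 49)
p(o, 0)*(-260) = -14*(-260) = 3640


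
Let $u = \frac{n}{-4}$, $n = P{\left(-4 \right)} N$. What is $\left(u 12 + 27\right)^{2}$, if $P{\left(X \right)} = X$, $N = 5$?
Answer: $7569$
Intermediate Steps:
$n = -20$ ($n = \left(-4\right) 5 = -20$)
$u = 5$ ($u = - \frac{20}{-4} = \left(-20\right) \left(- \frac{1}{4}\right) = 5$)
$\left(u 12 + 27\right)^{2} = \left(5 \cdot 12 + 27\right)^{2} = \left(60 + 27\right)^{2} = 87^{2} = 7569$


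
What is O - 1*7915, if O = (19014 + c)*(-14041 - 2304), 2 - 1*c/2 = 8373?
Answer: -37143755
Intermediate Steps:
c = -16742 (c = 4 - 2*8373 = 4 - 16746 = -16742)
O = -37135840 (O = (19014 - 16742)*(-14041 - 2304) = 2272*(-16345) = -37135840)
O - 1*7915 = -37135840 - 1*7915 = -37135840 - 7915 = -37143755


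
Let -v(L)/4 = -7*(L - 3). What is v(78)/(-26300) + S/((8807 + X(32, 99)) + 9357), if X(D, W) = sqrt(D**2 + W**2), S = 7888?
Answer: 1809040925/5104057569 - 2320*sqrt(433)/19407063 ≈ 0.35194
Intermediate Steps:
v(L) = -84 + 28*L (v(L) = -(-28)*(L - 3) = -(-28)*(-3 + L) = -4*(21 - 7*L) = -84 + 28*L)
v(78)/(-26300) + S/((8807 + X(32, 99)) + 9357) = (-84 + 28*78)/(-26300) + 7888/((8807 + sqrt(32**2 + 99**2)) + 9357) = (-84 + 2184)*(-1/26300) + 7888/((8807 + sqrt(1024 + 9801)) + 9357) = 2100*(-1/26300) + 7888/((8807 + sqrt(10825)) + 9357) = -21/263 + 7888/((8807 + 5*sqrt(433)) + 9357) = -21/263 + 7888/(18164 + 5*sqrt(433))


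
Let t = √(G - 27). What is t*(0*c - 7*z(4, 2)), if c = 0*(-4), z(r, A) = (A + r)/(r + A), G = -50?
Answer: -7*I*√77 ≈ -61.425*I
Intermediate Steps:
z(r, A) = 1 (z(r, A) = (A + r)/(A + r) = 1)
t = I*√77 (t = √(-50 - 27) = √(-77) = I*√77 ≈ 8.775*I)
c = 0
t*(0*c - 7*z(4, 2)) = (I*√77)*(0*0 - 7) = (I*√77)*(0 - 1*7) = (I*√77)*(0 - 7) = (I*√77)*(-7) = -7*I*√77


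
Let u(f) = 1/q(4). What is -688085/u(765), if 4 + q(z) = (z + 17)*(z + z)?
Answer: -112845940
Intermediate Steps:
q(z) = -4 + 2*z*(17 + z) (q(z) = -4 + (z + 17)*(z + z) = -4 + (17 + z)*(2*z) = -4 + 2*z*(17 + z))
u(f) = 1/164 (u(f) = 1/(-4 + 2*4² + 34*4) = 1/(-4 + 2*16 + 136) = 1/(-4 + 32 + 136) = 1/164)
-688085/u(765) = -688085/1/164 = -688085*164 = -112845940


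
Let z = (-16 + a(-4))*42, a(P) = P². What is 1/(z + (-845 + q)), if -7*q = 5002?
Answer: -7/10917 ≈ -0.00064120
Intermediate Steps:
q = -5002/7 (q = -⅐*5002 = -5002/7 ≈ -714.57)
z = 0 (z = (-16 + (-4)²)*42 = (-16 + 16)*42 = 0*42 = 0)
1/(z + (-845 + q)) = 1/(0 + (-845 - 5002/7)) = 1/(0 - 10917/7) = 1/(-10917/7) = -7/10917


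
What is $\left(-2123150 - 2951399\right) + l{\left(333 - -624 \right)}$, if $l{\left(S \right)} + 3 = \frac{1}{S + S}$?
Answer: $- \frac{9712692527}{1914} \approx -5.0746 \cdot 10^{6}$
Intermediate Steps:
$l{\left(S \right)} = -3 + \frac{1}{2 S}$ ($l{\left(S \right)} = -3 + \frac{1}{S + S} = -3 + \frac{1}{2 S}$)
$\left(-2123150 - 2951399\right) + l{\left(333 - -624 \right)} = \left(-2123150 - 2951399\right) - \left(3 - \frac{1}{2 \left(333 - -624\right)}\right) = -5074549 - \left(3 - \frac{1}{2 \left(333 + 624\right)}\right) = -5074549 - \left(3 - \frac{1}{2 \cdot 957}\right) = -5074549 + \left(-3 + \frac{1}{2} \cdot \frac{1}{957}\right) = -5074549 + \left(-3 + \frac{1}{1914}\right) = -5074549 - \frac{5741}{1914} = - \frac{9712692527}{1914}$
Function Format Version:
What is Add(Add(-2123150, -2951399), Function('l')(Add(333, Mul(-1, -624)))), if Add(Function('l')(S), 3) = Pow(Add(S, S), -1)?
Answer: Rational(-9712692527, 1914) ≈ -5.0746e+6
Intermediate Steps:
Function('l')(S) = Add(-3, Mul(Rational(1, 2), Pow(S, -1))) (Function('l')(S) = Add(-3, Pow(Add(S, S), -1)) = Add(-3, Pow(Mul(2, S), -1)) = Add(-3, Mul(Rational(1, 2), Pow(S, -1))))
Add(Add(-2123150, -2951399), Function('l')(Add(333, Mul(-1, -624)))) = Add(Add(-2123150, -2951399), Add(-3, Mul(Rational(1, 2), Pow(Add(333, Mul(-1, -624)), -1)))) = Add(-5074549, Add(-3, Mul(Rational(1, 2), Pow(Add(333, 624), -1)))) = Add(-5074549, Add(-3, Mul(Rational(1, 2), Pow(957, -1)))) = Add(-5074549, Add(-3, Mul(Rational(1, 2), Rational(1, 957)))) = Add(-5074549, Add(-3, Rational(1, 1914))) = Add(-5074549, Rational(-5741, 1914)) = Rational(-9712692527, 1914)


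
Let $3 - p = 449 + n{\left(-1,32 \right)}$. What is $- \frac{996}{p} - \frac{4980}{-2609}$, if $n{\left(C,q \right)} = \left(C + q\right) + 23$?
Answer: $\frac{1272141}{326125} \approx 3.9008$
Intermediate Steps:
$n{\left(C,q \right)} = 23 + C + q$
$p = -500$ ($p = 3 - \left(449 + \left(23 - 1 + 32\right)\right) = 3 - \left(449 + 54\right) = 3 - 503 = -500$)
$- \frac{996}{p} - \frac{4980}{-2609} = - \frac{996}{-500} - \frac{4980}{-2609} = \left(-996\right) \left(- \frac{1}{500}\right) - - \frac{4980}{2609} = \frac{249}{125} + \frac{4980}{2609} = \frac{1272141}{326125}$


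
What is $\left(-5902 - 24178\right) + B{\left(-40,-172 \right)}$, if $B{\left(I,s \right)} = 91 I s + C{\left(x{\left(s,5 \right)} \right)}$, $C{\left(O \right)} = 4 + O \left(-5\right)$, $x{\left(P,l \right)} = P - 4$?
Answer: $596884$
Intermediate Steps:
$x{\left(P,l \right)} = -4 + P$
$C{\left(O \right)} = 4 - 5 O$
$B{\left(I,s \right)} = 24 - 5 s + 91 I s$ ($B{\left(I,s \right)} = 91 I s - \left(-4 + 5 \left(-4 + s\right)\right) = 91 I s + \left(4 - \left(-20 + 5 s\right)\right) = 91 I s - \left(-24 + 5 s\right) = 24 - 5 s + 91 I s$)
$\left(-5902 - 24178\right) + B{\left(-40,-172 \right)} = \left(-5902 - 24178\right) + \left(24 - -860 + 91 \left(-40\right) \left(-172\right)\right) = -30080 + \left(24 + 860 + 626080\right) = -30080 + 626964 = 596884$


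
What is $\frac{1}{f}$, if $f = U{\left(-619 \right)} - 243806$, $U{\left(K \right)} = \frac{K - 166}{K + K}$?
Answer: $- \frac{1238}{301831043} \approx -4.1016 \cdot 10^{-6}$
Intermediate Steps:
$U{\left(K \right)} = \frac{-166 + K}{2 K}$
$f = - \frac{301831043}{1238}$ ($f = \frac{-166 - 619}{2 \left(-619\right)} - 243806 = \frac{1}{2} \left(- \frac{1}{619}\right) \left(-785\right) - 243806 = \frac{785}{1238} - 243806 = - \frac{301831043}{1238} \approx -2.4381 \cdot 10^{5}$)
$\frac{1}{f} = \frac{1}{- \frac{301831043}{1238}} = - \frac{1238}{301831043}$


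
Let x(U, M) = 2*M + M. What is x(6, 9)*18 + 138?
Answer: 624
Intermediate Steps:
x(U, M) = 3*M
x(6, 9)*18 + 138 = (3*9)*18 + 138 = 27*18 + 138 = 486 + 138 = 624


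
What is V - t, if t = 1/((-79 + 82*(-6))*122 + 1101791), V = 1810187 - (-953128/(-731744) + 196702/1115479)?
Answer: 190628420448870419855309/105308775385183188 ≈ 1.8102e+6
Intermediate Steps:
V = 184694374878501089/102030633172 (V = 1810187 - (-953128*(-1/731744) + 196702*(1/1115479)) = 1810187 - (119141/91468 + 196702/1115479) = 1810187 - 1*150891222075/102030633172 = 1810187 - 150891222075/102030633172 = 184694374878501089/102030633172 ≈ 1.8102e+6)
t = 1/1032129 (t = 1/((-79 - 492)*122 + 1101791) = 1/(-571*122 + 1101791) = 1/(-69662 + 1101791) = 1/1032129 ≈ 9.6887e-7)
V - t = 184694374878501089/102030633172 - 1*1/1032129 = 184694374878501089/102030633172 - 1/1032129 = 190628420448870419855309/105308775385183188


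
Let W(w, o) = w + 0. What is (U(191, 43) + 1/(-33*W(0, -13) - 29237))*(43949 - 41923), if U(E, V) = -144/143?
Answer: -656154542/321607 ≈ -2040.2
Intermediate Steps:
W(w, o) = w
U(E, V) = -144/143 (U(E, V) = -144*1/143 = -144/143)
(U(191, 43) + 1/(-33*W(0, -13) - 29237))*(43949 - 41923) = (-144/143 + 1/(-33*0 - 29237))*(43949 - 41923) = (-144/143 + 1/(0 - 29237))*2026 = (-144/143 + 1/(-29237))*2026 = (-144/143 - 1/29237)*2026 = -323867/321607*2026 = -656154542/321607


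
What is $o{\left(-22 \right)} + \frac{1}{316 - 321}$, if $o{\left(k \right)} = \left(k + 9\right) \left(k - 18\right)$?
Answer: $\frac{2599}{5} \approx 519.8$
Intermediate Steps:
$o{\left(k \right)} = \left(-18 + k\right) \left(9 + k\right)$ ($o{\left(k \right)} = \left(9 + k\right) \left(-18 + k\right) = \left(-18 + k\right) \left(9 + k\right)$)
$o{\left(-22 \right)} + \frac{1}{316 - 321} = \left(-162 + \left(-22\right)^{2} - -198\right) + \frac{1}{316 - 321} = \left(-162 + 484 + 198\right) + \frac{1}{-5} = 520 - \frac{1}{5} = \frac{2599}{5}$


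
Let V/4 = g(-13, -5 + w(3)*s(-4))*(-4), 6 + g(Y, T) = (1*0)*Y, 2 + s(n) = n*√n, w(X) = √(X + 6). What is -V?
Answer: -96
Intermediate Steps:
w(X) = √(6 + X)
s(n) = -2 + n^(3/2) (s(n) = -2 + n*√n = -2 + n^(3/2))
g(Y, T) = -6 (g(Y, T) = -6 + (1*0)*Y = -6 + 0*Y = -6 + 0 = -6)
V = 96 (V = 4*(-6*(-4)) = 4*24 = 96)
-V = -1*96 = -96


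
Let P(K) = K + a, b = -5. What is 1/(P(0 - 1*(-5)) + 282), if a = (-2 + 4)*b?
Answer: 1/277 ≈ 0.0036101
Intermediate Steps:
a = -10 (a = (-2 + 4)*(-5) = 2*(-5) = -10)
P(K) = -10 + K (P(K) = K - 10 = -10 + K)
1/(P(0 - 1*(-5)) + 282) = 1/((-10 + (0 - 1*(-5))) + 282) = 1/((-10 + (0 + 5)) + 282) = 1/((-10 + 5) + 282) = 1/(-5 + 282) = 1/277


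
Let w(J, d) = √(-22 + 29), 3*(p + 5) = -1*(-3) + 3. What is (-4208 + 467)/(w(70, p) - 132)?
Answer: 493812/17417 + 3741*√7/17417 ≈ 28.921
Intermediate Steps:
p = -3 (p = -5 + (-1*(-3) + 3)/3 = -5 + (3 + 3)/3 = -5 + (⅓)*6 = -5 + 2 = -3)
w(J, d) = √7
(-4208 + 467)/(w(70, p) - 132) = (-4208 + 467)/(√7 - 132) = -3741/(-132 + √7)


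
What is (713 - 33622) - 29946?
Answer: -62855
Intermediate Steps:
(713 - 33622) - 29946 = -32909 - 29946 = -62855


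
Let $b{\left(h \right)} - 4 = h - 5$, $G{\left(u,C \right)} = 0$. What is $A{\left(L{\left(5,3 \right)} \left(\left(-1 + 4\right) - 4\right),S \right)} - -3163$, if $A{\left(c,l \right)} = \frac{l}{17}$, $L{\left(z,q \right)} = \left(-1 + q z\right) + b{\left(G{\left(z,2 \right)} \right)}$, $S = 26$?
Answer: $\frac{53797}{17} \approx 3164.5$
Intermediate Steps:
$b{\left(h \right)} = -1 + h$ ($b{\left(h \right)} = 4 + \left(h - 5\right) = 4 + \left(-5 + h\right) = -1 + h$)
$L{\left(z,q \right)} = -2 + q z$ ($L{\left(z,q \right)} = \left(-1 + q z\right) + \left(-1 + 0\right) = \left(-1 + q z\right) - 1 = -2 + q z$)
$A{\left(c,l \right)} = \frac{l}{17}$ ($A{\left(c,l \right)} = l \frac{1}{17} = \frac{l}{17}$)
$A{\left(L{\left(5,3 \right)} \left(\left(-1 + 4\right) - 4\right),S \right)} - -3163 = \frac{1}{17} \cdot 26 - -3163 = \frac{26}{17} + 3163 = \frac{53797}{17}$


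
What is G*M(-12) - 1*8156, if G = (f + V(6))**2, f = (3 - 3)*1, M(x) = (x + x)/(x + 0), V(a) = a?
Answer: -8084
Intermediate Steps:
M(x) = 2 (M(x) = (2*x)/x = 2)
f = 0 (f = 0*1 = 0)
G = 36 (G = (0 + 6)**2 = 6**2 = 36)
G*M(-12) - 1*8156 = 36*2 - 1*8156 = 72 - 8156 = -8084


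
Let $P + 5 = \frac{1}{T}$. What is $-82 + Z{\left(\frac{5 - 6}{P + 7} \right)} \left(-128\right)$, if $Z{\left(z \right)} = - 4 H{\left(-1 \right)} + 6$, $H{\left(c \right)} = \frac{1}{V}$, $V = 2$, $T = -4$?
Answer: $-594$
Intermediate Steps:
$P = - \frac{21}{4}$ ($P = -5 + \frac{1}{-4} = -5 - \frac{1}{4} = - \frac{21}{4} \approx -5.25$)
$H{\left(c \right)} = \frac{1}{2}$
$Z{\left(z \right)} = 4$ ($Z{\left(z \right)} = \left(-4\right) \frac{1}{2} + 6 = -2 + 6 = 4$)
$-82 + Z{\left(\frac{5 - 6}{P + 7} \right)} \left(-128\right) = -82 + 4 \left(-128\right) = -82 - 512 = -594$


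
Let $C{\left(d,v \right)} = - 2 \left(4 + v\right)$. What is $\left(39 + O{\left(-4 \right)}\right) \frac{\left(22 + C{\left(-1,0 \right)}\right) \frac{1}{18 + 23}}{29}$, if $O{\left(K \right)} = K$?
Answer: $\frac{490}{1189} \approx 0.41211$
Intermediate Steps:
$C{\left(d,v \right)} = -8 - 2 v$
$\left(39 + O{\left(-4 \right)}\right) \frac{\left(22 + C{\left(-1,0 \right)}\right) \frac{1}{18 + 23}}{29} = \left(39 - 4\right) \frac{\left(22 - 8\right) \frac{1}{18 + 23}}{29} = 35 \frac{22 + \left(-8 + 0\right)}{41} \cdot \frac{1}{29} = 35 \left(22 - 8\right) \frac{1}{41} \cdot \frac{1}{29} = 35 \cdot 14 \cdot \frac{1}{41} \cdot \frac{1}{29} = 35 \cdot \frac{14}{41} \cdot \frac{1}{29} = 35 \cdot \frac{14}{1189} = \frac{490}{1189}$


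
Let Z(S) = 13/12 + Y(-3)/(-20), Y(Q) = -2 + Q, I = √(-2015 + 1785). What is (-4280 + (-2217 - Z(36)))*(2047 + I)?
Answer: -39906265/3 - 19495*I*√230/3 ≈ -1.3302e+7 - 98552.0*I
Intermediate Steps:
I = I*√230 (I = √(-230) = I*√230 ≈ 15.166*I)
Z(S) = 4/3 (Z(S) = 13/12 + (-2 - 3)/(-20) = 13*(1/12) - 5*(-1/20) = 13/12 + ¼ = 4/3)
(-4280 + (-2217 - Z(36)))*(2047 + I) = (-4280 + (-2217 - 1*4/3))*(2047 + I*√230) = (-4280 + (-2217 - 4/3))*(2047 + I*√230) = (-4280 - 6655/3)*(2047 + I*√230) = -19495*(2047 + I*√230)/3 = -39906265/3 - 19495*I*√230/3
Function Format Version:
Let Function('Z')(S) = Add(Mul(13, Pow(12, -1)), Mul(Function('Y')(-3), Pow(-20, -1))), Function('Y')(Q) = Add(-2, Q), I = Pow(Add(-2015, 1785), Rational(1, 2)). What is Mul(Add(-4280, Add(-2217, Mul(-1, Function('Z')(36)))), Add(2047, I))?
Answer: Add(Rational(-39906265, 3), Mul(Rational(-19495, 3), I, Pow(230, Rational(1, 2)))) ≈ Add(-1.3302e+7, Mul(-98552., I))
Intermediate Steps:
I = Mul(I, Pow(230, Rational(1, 2))) (I = Pow(-230, Rational(1, 2)) = Mul(I, Pow(230, Rational(1, 2))) ≈ Mul(15.166, I))
Function('Z')(S) = Rational(4, 3) (Function('Z')(S) = Add(Mul(13, Pow(12, -1)), Mul(Add(-2, -3), Pow(-20, -1))) = Add(Mul(13, Rational(1, 12)), Mul(-5, Rational(-1, 20))) = Add(Rational(13, 12), Rational(1, 4)) = Rational(4, 3))
Mul(Add(-4280, Add(-2217, Mul(-1, Function('Z')(36)))), Add(2047, I)) = Mul(Add(-4280, Add(-2217, Mul(-1, Rational(4, 3)))), Add(2047, Mul(I, Pow(230, Rational(1, 2))))) = Mul(Add(-4280, Add(-2217, Rational(-4, 3))), Add(2047, Mul(I, Pow(230, Rational(1, 2))))) = Mul(Add(-4280, Rational(-6655, 3)), Add(2047, Mul(I, Pow(230, Rational(1, 2))))) = Mul(Rational(-19495, 3), Add(2047, Mul(I, Pow(230, Rational(1, 2))))) = Add(Rational(-39906265, 3), Mul(Rational(-19495, 3), I, Pow(230, Rational(1, 2))))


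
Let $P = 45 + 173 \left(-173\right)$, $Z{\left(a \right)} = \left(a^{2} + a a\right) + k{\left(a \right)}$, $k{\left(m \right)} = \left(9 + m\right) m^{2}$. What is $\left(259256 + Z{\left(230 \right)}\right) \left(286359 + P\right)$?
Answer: $3336266810100$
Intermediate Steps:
$k{\left(m \right)} = m^{2} \left(9 + m\right)$
$Z{\left(a \right)} = 2 a^{2} + a^{2} \left(9 + a\right)$ ($Z{\left(a \right)} = \left(a^{2} + a a\right) + a^{2} \left(9 + a\right) = \left(a^{2} + a^{2}\right) + a^{2} \left(9 + a\right) = 2 a^{2} + a^{2} \left(9 + a\right)$)
$P = -29884$ ($P = 45 - 29929 = -29884$)
$\left(259256 + Z{\left(230 \right)}\right) \left(286359 + P\right) = \left(259256 + 230^{2} \left(11 + 230\right)\right) \left(286359 - 29884\right) = \left(259256 + 52900 \cdot 241\right) 256475 = \left(259256 + 12748900\right) 256475 = 13008156 \cdot 256475 = 3336266810100$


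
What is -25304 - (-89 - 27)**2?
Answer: -38760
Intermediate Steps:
-25304 - (-89 - 27)**2 = -25304 - 1*(-116)**2 = -25304 - 1*13456 = -25304 - 13456 = -38760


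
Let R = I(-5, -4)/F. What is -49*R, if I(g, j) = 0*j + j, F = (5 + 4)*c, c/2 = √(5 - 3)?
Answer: 49*√2/9 ≈ 7.6996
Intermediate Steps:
c = 2*√2 (c = 2*√(5 - 3) = 2*√2 ≈ 2.8284)
F = 18*√2 (F = (5 + 4)*(2*√2) = 9*(2*√2) = 18*√2 ≈ 25.456)
I(g, j) = j (I(g, j) = 0 + j = j)
R = -√2/9 (R = -4*√2/36 = -√2/9 ≈ -0.15713)
-49*R = -(-49)*√2/9 = 49*√2/9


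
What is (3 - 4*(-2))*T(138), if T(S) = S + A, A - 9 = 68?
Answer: 2365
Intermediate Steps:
A = 77 (A = 9 + 68 = 77)
T(S) = 77 + S (T(S) = S + 77 = 77 + S)
(3 - 4*(-2))*T(138) = (3 - 4*(-2))*(77 + 138) = (3 + 8)*215 = 11*215 = 2365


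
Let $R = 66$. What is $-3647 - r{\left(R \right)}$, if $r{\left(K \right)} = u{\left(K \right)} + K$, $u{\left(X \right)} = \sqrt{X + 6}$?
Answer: $-3713 - 6 \sqrt{2} \approx -3721.5$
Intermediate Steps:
$u{\left(X \right)} = \sqrt{6 + X}$
$r{\left(K \right)} = K + \sqrt{6 + K}$ ($r{\left(K \right)} = \sqrt{6 + K} + K = K + \sqrt{6 + K}$)
$-3647 - r{\left(R \right)} = -3647 - \left(66 + \sqrt{6 + 66}\right) = -3647 - \left(66 + \sqrt{72}\right) = -3647 - \left(66 + 6 \sqrt{2}\right) = -3713 - 6 \sqrt{2}$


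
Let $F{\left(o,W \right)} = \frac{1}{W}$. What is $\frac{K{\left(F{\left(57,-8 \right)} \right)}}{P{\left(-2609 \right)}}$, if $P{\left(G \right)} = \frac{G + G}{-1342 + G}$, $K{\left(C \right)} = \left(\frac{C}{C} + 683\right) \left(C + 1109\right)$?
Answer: $\frac{5993433891}{10436} \approx 5.743 \cdot 10^{5}$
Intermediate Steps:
$K{\left(C \right)} = 758556 + 684 C$ ($K{\left(C \right)} = \left(1 + 683\right) \left(1109 + C\right) = 684 \left(1109 + C\right) = 758556 + 684 C$)
$P{\left(G \right)} = \frac{2 G}{-1342 + G}$
$\frac{K{\left(F{\left(57,-8 \right)} \right)}}{P{\left(-2609 \right)}} = \frac{758556 + \frac{684}{-8}}{2 \left(-2609\right) \frac{1}{-1342 - 2609}} = \frac{758556 + 684 \left(- \frac{1}{8}\right)}{2 \left(-2609\right) \frac{1}{-3951}} = \frac{758556 - \frac{171}{2}}{2 \left(-2609\right) \left(- \frac{1}{3951}\right)} = \frac{1516941}{2 \cdot \frac{5218}{3951}} = \frac{1516941}{2} \cdot \frac{3951}{5218} = \frac{5993433891}{10436}$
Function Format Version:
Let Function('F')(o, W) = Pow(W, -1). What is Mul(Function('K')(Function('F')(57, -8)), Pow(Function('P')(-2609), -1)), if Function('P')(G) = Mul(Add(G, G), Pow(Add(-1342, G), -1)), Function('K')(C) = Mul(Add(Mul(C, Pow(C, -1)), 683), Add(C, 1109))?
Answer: Rational(5993433891, 10436) ≈ 5.7430e+5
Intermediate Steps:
Function('K')(C) = Add(758556, Mul(684, C)) (Function('K')(C) = Mul(Add(1, 683), Add(1109, C)) = Mul(684, Add(1109, C)) = Add(758556, Mul(684, C)))
Function('P')(G) = Mul(2, G, Pow(Add(-1342, G), -1)) (Function('P')(G) = Mul(Mul(2, G), Pow(Add(-1342, G), -1)) = Mul(2, G, Pow(Add(-1342, G), -1)))
Mul(Function('K')(Function('F')(57, -8)), Pow(Function('P')(-2609), -1)) = Mul(Add(758556, Mul(684, Pow(-8, -1))), Pow(Mul(2, -2609, Pow(Add(-1342, -2609), -1)), -1)) = Mul(Add(758556, Mul(684, Rational(-1, 8))), Pow(Mul(2, -2609, Pow(-3951, -1)), -1)) = Mul(Add(758556, Rational(-171, 2)), Pow(Mul(2, -2609, Rational(-1, 3951)), -1)) = Mul(Rational(1516941, 2), Pow(Rational(5218, 3951), -1)) = Mul(Rational(1516941, 2), Rational(3951, 5218)) = Rational(5993433891, 10436)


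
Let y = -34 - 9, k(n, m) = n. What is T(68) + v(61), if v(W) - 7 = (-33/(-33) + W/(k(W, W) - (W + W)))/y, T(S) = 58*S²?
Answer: 268199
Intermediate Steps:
y = -43
v(W) = 7 (v(W) = 7 + (-33/(-33) + W/(W - (W + W)))/(-43) = 7 + (-33*(-1/33) + W/(W - 2*W))*(-1/43) = 7 + (1 + W/(W - 2*W))*(-1/43) = 7 + (1 + W/((-W)))*(-1/43) = 7 + (1 + W*(-1/W))*(-1/43) = 7 + (1 - 1)*(-1/43) = 7 + 0*(-1/43) = 7 + 0 = 7)
T(68) + v(61) = 58*68² + 7 = 58*4624 + 7 = 268192 + 7 = 268199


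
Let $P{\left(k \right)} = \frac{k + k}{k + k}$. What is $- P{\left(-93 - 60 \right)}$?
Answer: $-1$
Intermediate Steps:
$P{\left(k \right)} = 1$ ($P{\left(k \right)} = \frac{2 k}{2 k} = 2 k \frac{1}{2 k} = 1$)
$- P{\left(-93 - 60 \right)} = \left(-1\right) 1 = -1$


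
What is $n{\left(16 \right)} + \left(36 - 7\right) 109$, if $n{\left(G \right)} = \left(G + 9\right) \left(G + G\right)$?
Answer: $3961$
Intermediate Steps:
$n{\left(G \right)} = 2 G \left(9 + G\right)$ ($n{\left(G \right)} = \left(9 + G\right) 2 G = 2 G \left(9 + G\right)$)
$n{\left(16 \right)} + \left(36 - 7\right) 109 = 2 \cdot 16 \left(9 + 16\right) + \left(36 - 7\right) 109 = 2 \cdot 16 \cdot 25 + 29 \cdot 109 = 800 + 3161 = 3961$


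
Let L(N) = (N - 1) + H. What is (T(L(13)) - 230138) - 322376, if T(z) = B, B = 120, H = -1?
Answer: -552394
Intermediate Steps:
L(N) = -2 + N (L(N) = (N - 1) - 1 = (-1 + N) - 1 = -2 + N)
T(z) = 120
(T(L(13)) - 230138) - 322376 = (120 - 230138) - 322376 = -230018 - 322376 = -552394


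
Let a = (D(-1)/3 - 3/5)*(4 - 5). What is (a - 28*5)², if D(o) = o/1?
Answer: 4351396/225 ≈ 19340.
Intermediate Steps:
D(o) = o (D(o) = o*1 = o)
a = 14/15 (a = (-1/3 - 3/5)*(4 - 5) = (-1*⅓ - 3*⅕)*(-1) = (-⅓ - ⅗)*(-1) = -14/15*(-1) = 14/15 ≈ 0.93333)
(a - 28*5)² = (14/15 - 28*5)² = (14/15 - 140)² = (-2086/15)² = 4351396/225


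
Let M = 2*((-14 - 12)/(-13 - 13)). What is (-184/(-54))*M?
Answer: 184/27 ≈ 6.8148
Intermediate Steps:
M = 2 (M = 2*(-26/(-26)) = 2*(-26*(-1/26)) = 2*1 = 2)
(-184/(-54))*M = -184/(-54)*2 = -184*(-1/54)*2 = (92/27)*2 = 184/27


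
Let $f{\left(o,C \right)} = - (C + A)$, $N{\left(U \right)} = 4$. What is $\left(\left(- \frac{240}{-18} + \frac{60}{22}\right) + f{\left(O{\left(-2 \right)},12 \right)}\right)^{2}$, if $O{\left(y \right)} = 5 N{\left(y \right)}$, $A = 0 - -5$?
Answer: $\frac{961}{1089} \approx 0.88246$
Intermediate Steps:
$A = 5$ ($A = 0 + 5 = 5$)
$O{\left(y \right)} = 20$ ($O{\left(y \right)} = 5 \cdot 4 = 20$)
$f{\left(o,C \right)} = -5 - C$ ($f{\left(o,C \right)} = - (C + 5) = - (5 + C) = -5 - C$)
$\left(\left(- \frac{240}{-18} + \frac{60}{22}\right) + f{\left(O{\left(-2 \right)},12 \right)}\right)^{2} = \left(\left(- \frac{240}{-18} + \frac{60}{22}\right) - 17\right)^{2} = \left(\left(\left(-240\right) \left(- \frac{1}{18}\right) + 60 \cdot \frac{1}{22}\right) - 17\right)^{2} = \left(\left(\frac{40}{3} + \frac{30}{11}\right) - 17\right)^{2} = \left(\frac{530}{33} - 17\right)^{2} = \left(- \frac{31}{33}\right)^{2} = \frac{961}{1089}$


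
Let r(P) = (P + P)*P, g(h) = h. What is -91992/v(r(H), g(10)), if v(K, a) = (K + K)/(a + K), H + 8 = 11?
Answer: -214648/3 ≈ -71549.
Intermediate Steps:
H = 3 (H = -8 + 11 = 3)
r(P) = 2*P**2 (r(P) = (2*P)*P = 2*P**2)
v(K, a) = 2*K/(K + a) (v(K, a) = (2*K)/(K + a) = 2*K/(K + a))
-91992/v(r(H), g(10)) = -91992/(2*(2*3**2)/(2*3**2 + 10)) = -91992/(2*(2*9)/(2*9 + 10)) = -91992/(2*18/(18 + 10)) = -91992/(2*18/28) = -91992/(2*18*(1/28)) = -91992/9/7 = -91992*7/9 = -214648/3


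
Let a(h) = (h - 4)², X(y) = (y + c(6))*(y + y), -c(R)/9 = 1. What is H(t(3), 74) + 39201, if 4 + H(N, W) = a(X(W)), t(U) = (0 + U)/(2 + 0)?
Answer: 92506653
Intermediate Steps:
c(R) = -9 (c(R) = -9*1 = -9)
t(U) = U/2
X(y) = 2*y*(-9 + y) (X(y) = (y - 9)*(y + y) = (-9 + y)*(2*y) = 2*y*(-9 + y))
a(h) = (-4 + h)²
H(N, W) = -4 + (-4 + 2*W*(-9 + W))²
H(t(3), 74) + 39201 = (-4 + 4*(-2 + 74*(-9 + 74))²) + 39201 = (-4 + 4*(-2 + 74*65)²) + 39201 = (-4 + 4*(-2 + 4810)²) + 39201 = (-4 + 4*4808²) + 39201 = (-4 + 4*23116864) + 39201 = (-4 + 92467456) + 39201 = 92467452 + 39201 = 92506653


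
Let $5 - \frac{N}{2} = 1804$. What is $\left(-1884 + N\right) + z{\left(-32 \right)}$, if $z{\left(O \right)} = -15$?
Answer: $-5497$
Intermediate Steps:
$N = -3598$ ($N = 10 - 3608 = -3598$)
$\left(-1884 + N\right) + z{\left(-32 \right)} = \left(-1884 - 3598\right) - 15 = -5482 - 15 = -5497$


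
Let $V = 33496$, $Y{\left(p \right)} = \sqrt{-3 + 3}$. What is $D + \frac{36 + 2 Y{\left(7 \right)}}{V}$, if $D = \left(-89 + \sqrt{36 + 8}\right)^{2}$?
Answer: $\frac{66698919}{8374} - 356 \sqrt{11} \approx 6784.3$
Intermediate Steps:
$Y{\left(p \right)} = 0$ ($Y{\left(p \right)} = \sqrt{0} = 0$)
$D = \left(-89 + 2 \sqrt{11}\right)^{2}$ ($D = \left(-89 + \sqrt{44}\right)^{2} = \left(-89 + 2 \sqrt{11}\right)^{2} \approx 6784.3$)
$D + \frac{36 + 2 Y{\left(7 \right)}}{V} = \left(7965 - 356 \sqrt{11}\right) + \frac{36 + 2 \cdot 0}{33496} = \left(7965 - 356 \sqrt{11}\right) + \left(36 + 0\right) \frac{1}{33496} = \left(7965 - 356 \sqrt{11}\right) + 36 \cdot \frac{1}{33496} = \left(7965 - 356 \sqrt{11}\right) + \frac{9}{8374} = \frac{66698919}{8374} - 356 \sqrt{11}$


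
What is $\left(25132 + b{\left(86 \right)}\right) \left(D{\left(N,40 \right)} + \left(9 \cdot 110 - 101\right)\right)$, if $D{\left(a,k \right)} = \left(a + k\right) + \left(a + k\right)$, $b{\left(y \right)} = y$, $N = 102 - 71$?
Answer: $25999758$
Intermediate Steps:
$N = 31$ ($N = 102 - 71 = 31$)
$D{\left(a,k \right)} = 2 a + 2 k$
$\left(25132 + b{\left(86 \right)}\right) \left(D{\left(N,40 \right)} + \left(9 \cdot 110 - 101\right)\right) = \left(25132 + 86\right) \left(\left(2 \cdot 31 + 2 \cdot 40\right) + \left(9 \cdot 110 - 101\right)\right) = 25218 \left(\left(62 + 80\right) + \left(990 - 101\right)\right) = 25218 \left(142 + 889\right) = 25218 \cdot 1031 = 25999758$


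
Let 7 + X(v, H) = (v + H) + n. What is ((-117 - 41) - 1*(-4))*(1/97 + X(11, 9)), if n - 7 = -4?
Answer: -239162/97 ≈ -2465.6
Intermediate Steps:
n = 3 (n = 7 - 4 = 3)
X(v, H) = -4 + H + v (X(v, H) = -7 + ((v + H) + 3) = -7 + ((H + v) + 3) = -7 + (3 + H + v) = -4 + H + v)
((-117 - 41) - 1*(-4))*(1/97 + X(11, 9)) = ((-117 - 41) - 1*(-4))*(1/97 + (-4 + 9 + 11)) = (-158 + 4)*(1/97 + 16) = -154*1553/97 = -239162/97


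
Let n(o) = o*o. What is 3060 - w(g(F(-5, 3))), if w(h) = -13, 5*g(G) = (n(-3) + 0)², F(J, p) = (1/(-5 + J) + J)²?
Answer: 3073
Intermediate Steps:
n(o) = o²
F(J, p) = (J + 1/(-5 + J))²
g(G) = 81/5 (g(G) = ((-3)² + 0)²/5 = (9 + 0)²/5 = (⅕)*9² = (⅕)*81 = 81/5)
3060 - w(g(F(-5, 3))) = 3060 - 1*(-13) = 3060 + 13 = 3073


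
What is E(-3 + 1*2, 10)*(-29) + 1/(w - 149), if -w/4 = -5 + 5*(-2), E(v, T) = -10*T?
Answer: 258099/89 ≈ 2900.0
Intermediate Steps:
w = 60 (w = -4*(-5 + 5*(-2)) = -4*(-5 - 10) = -4*(-15) = 60)
E(-3 + 1*2, 10)*(-29) + 1/(w - 149) = -10*10*(-29) + 1/(60 - 149) = -100*(-29) + 1/(-89) = 2900 - 1/89 = 258099/89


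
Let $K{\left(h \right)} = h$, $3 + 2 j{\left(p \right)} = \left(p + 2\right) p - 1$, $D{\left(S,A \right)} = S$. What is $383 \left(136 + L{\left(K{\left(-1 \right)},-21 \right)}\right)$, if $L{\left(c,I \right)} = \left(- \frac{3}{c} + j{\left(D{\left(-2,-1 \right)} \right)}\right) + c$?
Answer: $52088$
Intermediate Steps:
$j{\left(p \right)} = -2 + \frac{p \left(2 + p\right)}{2}$ ($j{\left(p \right)} = - \frac{3}{2} + \frac{\left(p + 2\right) p - 1}{2} = - \frac{3}{2} + \frac{\left(2 + p\right) p - 1}{2} = - \frac{3}{2} + \frac{p \left(2 + p\right) - 1}{2} = - \frac{3}{2} + \frac{-1 + p \left(2 + p\right)}{2} = - \frac{3}{2} + \left(- \frac{1}{2} + \frac{p \left(2 + p\right)}{2}\right) = -2 + \frac{p \left(2 + p\right)}{2}$)
$L{\left(c,I \right)} = -2 + c - \frac{3}{c}$ ($L{\left(c,I \right)} = \left(- \frac{3}{c} - \left(4 - 2\right)\right) + c = \left(- \frac{3}{c} - 2\right) + c = \left(-2 - \frac{3}{c}\right) + c = -2 + c - \frac{3}{c}$)
$383 \left(136 + L{\left(K{\left(-1 \right)},-21 \right)}\right) = 383 \left(136 - \left(3 - 3\right)\right) = 383 \left(136 - 0\right) = 383 \left(136 + 0\right) = 383 \cdot 136 = 52088$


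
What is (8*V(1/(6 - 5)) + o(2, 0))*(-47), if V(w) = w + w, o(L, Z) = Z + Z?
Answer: -752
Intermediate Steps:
o(L, Z) = 2*Z
V(w) = 2*w
(8*V(1/(6 - 5)) + o(2, 0))*(-47) = (8*(2/(6 - 5)) + 2*0)*(-47) = (8*(2/1) + 0)*(-47) = (8*(2*1) + 0)*(-47) = (8*2 + 0)*(-47) = (16 + 0)*(-47) = 16*(-47) = -752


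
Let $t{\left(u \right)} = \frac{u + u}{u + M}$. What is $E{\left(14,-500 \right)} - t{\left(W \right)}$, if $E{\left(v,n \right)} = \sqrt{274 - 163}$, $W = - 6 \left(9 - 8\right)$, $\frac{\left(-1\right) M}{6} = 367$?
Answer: $- \frac{1}{184} + \sqrt{111} \approx 10.53$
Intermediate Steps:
$M = -2202$ ($M = \left(-6\right) 367 = -2202$)
$W = -6$ ($W = \left(-6\right) 1 = -6$)
$t{\left(u \right)} = \frac{2 u}{-2202 + u}$ ($t{\left(u \right)} = \frac{u + u}{u - 2202} = \frac{2 u}{-2202 + u}$)
$E{\left(v,n \right)} = \sqrt{111}$
$E{\left(14,-500 \right)} - t{\left(W \right)} = \sqrt{111} - 2 \left(-6\right) \frac{1}{-2202 - 6} = \sqrt{111} - 2 \left(-6\right) \frac{1}{-2208} = \sqrt{111} - 2 \left(-6\right) \left(- \frac{1}{2208}\right) = \sqrt{111} - \frac{1}{184} = - \frac{1}{184} + \sqrt{111}$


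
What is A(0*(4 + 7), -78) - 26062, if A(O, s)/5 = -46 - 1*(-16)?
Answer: -26212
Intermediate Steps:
A(O, s) = -150 (A(O, s) = 5*(-46 - 1*(-16)) = 5*(-46 + 16) = 5*(-30) = -150)
A(0*(4 + 7), -78) - 26062 = -150 - 26062 = -26212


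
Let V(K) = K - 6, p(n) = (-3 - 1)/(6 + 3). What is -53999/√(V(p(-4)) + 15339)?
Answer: -161997*√137993/137993 ≈ -436.09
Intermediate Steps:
p(n) = -4/9
V(K) = -6 + K
-53999/√(V(p(-4)) + 15339) = -53999/√((-6 - 4/9) + 15339) = -53999/√(-58/9 + 15339) = -53999*3*√137993/137993 = -161997*√137993/137993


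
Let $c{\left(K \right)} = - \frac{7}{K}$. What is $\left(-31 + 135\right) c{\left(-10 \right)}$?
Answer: $\frac{364}{5} \approx 72.8$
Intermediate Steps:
$\left(-31 + 135\right) c{\left(-10 \right)} = \left(-31 + 135\right) \left(- \frac{7}{-10}\right) = 104 \left(\left(-7\right) \left(- \frac{1}{10}\right)\right) = 104 \cdot \frac{7}{10} = \frac{364}{5}$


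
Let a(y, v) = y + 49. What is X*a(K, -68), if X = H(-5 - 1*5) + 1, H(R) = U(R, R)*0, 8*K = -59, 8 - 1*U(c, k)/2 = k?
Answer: 333/8 ≈ 41.625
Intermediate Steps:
U(c, k) = 16 - 2*k
K = -59/8 (K = (⅛)*(-59) = -59/8 ≈ -7.3750)
a(y, v) = 49 + y
H(R) = 0 (H(R) = (16 - 2*R)*0 = 0)
X = 1 (X = 0 + 1 = 1)
X*a(K, -68) = 1*(49 - 59/8) = 1*(333/8) = 333/8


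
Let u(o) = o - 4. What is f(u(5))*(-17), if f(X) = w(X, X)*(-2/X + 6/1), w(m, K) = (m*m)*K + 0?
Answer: -68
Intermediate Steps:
w(m, K) = K*m² (w(m, K) = m²*K + 0 = K*m² + 0 = K*m²)
u(o) = -4 + o
f(X) = X³*(6 - 2/X) (f(X) = (X*X²)*(-2/X + 6/1) = X³*(-2/X + 6*1) = X³*(-2/X + 6) = X³*(6 - 2/X))
f(u(5))*(-17) = ((-4 + 5)²*(-2 + 6*(-4 + 5)))*(-17) = (1²*(-2 + 6*1))*(-17) = (1*(-2 + 6))*(-17) = (1*4)*(-17) = 4*(-17) = -68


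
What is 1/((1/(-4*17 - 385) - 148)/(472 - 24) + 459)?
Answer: 202944/93084251 ≈ 0.0021802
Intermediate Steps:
1/((1/(-4*17 - 385) - 148)/(472 - 24) + 459) = 1/((1/(-68 - 385) - 148)/448 + 459) = 1/((1/(-453) - 148)*(1/448) + 459) = 1/((-1/453 - 148)*(1/448) + 459) = 1/(-67045/453*1/448 + 459) = 1/(-67045/202944 + 459) = 1/(93084251/202944) = 202944/93084251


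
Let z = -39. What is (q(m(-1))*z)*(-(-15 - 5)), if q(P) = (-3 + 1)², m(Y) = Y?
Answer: -3120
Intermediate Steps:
q(P) = 4 (q(P) = (-2)² = 4)
(q(m(-1))*z)*(-(-15 - 5)) = (4*(-39))*(-(-15 - 5)) = -(-156)*(-20) = -156*20 = -3120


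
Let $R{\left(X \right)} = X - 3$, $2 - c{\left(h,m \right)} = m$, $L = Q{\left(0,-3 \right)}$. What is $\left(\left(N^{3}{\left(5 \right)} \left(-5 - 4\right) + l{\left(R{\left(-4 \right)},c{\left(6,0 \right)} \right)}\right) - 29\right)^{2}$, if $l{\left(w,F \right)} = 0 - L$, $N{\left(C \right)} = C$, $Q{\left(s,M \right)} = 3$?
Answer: $1338649$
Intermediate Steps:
$L = 3$
$c{\left(h,m \right)} = 2 - m$
$R{\left(X \right)} = -3 + X$
$l{\left(w,F \right)} = -3$ ($l{\left(w,F \right)} = 0 - 3 = -3$)
$\left(\left(N^{3}{\left(5 \right)} \left(-5 - 4\right) + l{\left(R{\left(-4 \right)},c{\left(6,0 \right)} \right)}\right) - 29\right)^{2} = \left(\left(5^{3} \left(-5 - 4\right) - 3\right) - 29\right)^{2} = \left(\left(125 \left(-5 - 4\right) - 3\right) - 29\right)^{2} = \left(\left(125 \left(-9\right) - 3\right) - 29\right)^{2} = \left(\left(-1125 - 3\right) - 29\right)^{2} = \left(-1128 - 29\right)^{2} = \left(-1157\right)^{2} = 1338649$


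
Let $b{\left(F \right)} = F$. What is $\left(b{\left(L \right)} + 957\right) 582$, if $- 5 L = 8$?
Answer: $\frac{2780214}{5} \approx 5.5604 \cdot 10^{5}$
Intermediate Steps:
$L = - \frac{8}{5}$ ($L = \left(- \frac{1}{5}\right) 8 = - \frac{8}{5} \approx -1.6$)
$\left(b{\left(L \right)} + 957\right) 582 = \left(- \frac{8}{5} + 957\right) 582 = \frac{4777}{5} \cdot 582 = \frac{2780214}{5}$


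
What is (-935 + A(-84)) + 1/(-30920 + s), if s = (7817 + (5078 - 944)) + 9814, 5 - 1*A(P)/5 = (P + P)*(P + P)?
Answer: -1300284651/9155 ≈ -1.4203e+5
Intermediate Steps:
A(P) = 25 - 20*P² (A(P) = 25 - 5*(P + P)*(P + P) = 25 - 5*2*P*2*P = 25 - 20*P²)
s = 21765 (s = (7817 + 4134) + 9814 = 11951 + 9814 = 21765)
(-935 + A(-84)) + 1/(-30920 + s) = (-935 + (25 - 20*(-84)²)) + 1/(-30920 + 21765) = (-935 + (25 - 20*7056)) + 1/(-9155) = (-935 + (25 - 141120)) - 1/9155 = (-935 - 141095) - 1/9155 = -142030 - 1/9155 = -1300284651/9155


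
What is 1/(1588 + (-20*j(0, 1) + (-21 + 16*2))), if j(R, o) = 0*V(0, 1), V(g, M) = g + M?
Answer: 1/1599 ≈ 0.00062539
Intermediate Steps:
V(g, M) = M + g
j(R, o) = 0 (j(R, o) = 0*(1 + 0) = 0*1 = 0)
1/(1588 + (-20*j(0, 1) + (-21 + 16*2))) = 1/(1588 + (-20*0 + (-21 + 16*2))) = 1/(1588 + (0 + (-21 + 32))) = 1/(1588 + (0 + 11)) = 1/(1588 + 11) = 1/1599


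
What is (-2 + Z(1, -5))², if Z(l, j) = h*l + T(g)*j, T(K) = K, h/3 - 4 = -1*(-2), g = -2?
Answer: 676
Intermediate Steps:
h = 18 (h = 12 + 3*(-1*(-2)) = 12 + 3*2 = 12 + 6 = 18)
Z(l, j) = -2*j + 18*l (Z(l, j) = 18*l - 2*j = -2*j + 18*l)
(-2 + Z(1, -5))² = (-2 + (-2*(-5) + 18*1))² = (-2 + (10 + 18))² = (-2 + 28)² = 26² = 676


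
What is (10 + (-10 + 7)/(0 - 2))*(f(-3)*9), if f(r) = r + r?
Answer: -621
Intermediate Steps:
f(r) = 2*r
(10 + (-10 + 7)/(0 - 2))*(f(-3)*9) = (10 + (-10 + 7)/(0 - 2))*((2*(-3))*9) = (10 - 3/(-2))*(-6*9) = (10 - 3*(-½))*(-54) = (10 + 3/2)*(-54) = (23/2)*(-54) = -621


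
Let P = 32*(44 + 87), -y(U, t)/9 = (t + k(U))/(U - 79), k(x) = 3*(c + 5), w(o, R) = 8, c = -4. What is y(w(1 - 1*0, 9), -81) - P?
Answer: -298334/71 ≈ -4201.9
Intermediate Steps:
k(x) = 3 (k(x) = 3*(-4 + 5) = 3*1 = 3)
y(U, t) = -9*(3 + t)/(-79 + U) (y(U, t) = -9*(t + 3)/(U - 79) = -9*(3 + t)/(-79 + U))
P = 4192 (P = 32*131 = 4192)
y(w(1 - 1*0, 9), -81) - P = 9*(-3 - 1*(-81))/(-79 + 8) - 1*4192 = 9*(-3 + 81)/(-71) - 4192 = 9*(-1/71)*78 - 4192 = -702/71 - 4192 = -298334/71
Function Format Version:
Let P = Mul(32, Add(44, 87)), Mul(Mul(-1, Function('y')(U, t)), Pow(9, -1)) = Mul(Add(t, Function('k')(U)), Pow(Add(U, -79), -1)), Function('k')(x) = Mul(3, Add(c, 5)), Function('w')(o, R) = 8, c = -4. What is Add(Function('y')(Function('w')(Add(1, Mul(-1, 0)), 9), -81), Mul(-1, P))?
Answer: Rational(-298334, 71) ≈ -4201.9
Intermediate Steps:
Function('k')(x) = 3 (Function('k')(x) = Mul(3, Add(-4, 5)) = Mul(3, 1) = 3)
Function('y')(U, t) = Mul(-9, Pow(Add(-79, U), -1), Add(3, t)) (Function('y')(U, t) = Mul(-9, Mul(Add(t, 3), Pow(Add(U, -79), -1))) = Mul(-9, Mul(Add(3, t), Pow(Add(-79, U), -1))) = Mul(-9, Mul(Pow(Add(-79, U), -1), Add(3, t))) = Mul(-9, Pow(Add(-79, U), -1), Add(3, t)))
P = 4192 (P = Mul(32, 131) = 4192)
Add(Function('y')(Function('w')(Add(1, Mul(-1, 0)), 9), -81), Mul(-1, P)) = Add(Mul(9, Pow(Add(-79, 8), -1), Add(-3, Mul(-1, -81))), Mul(-1, 4192)) = Add(Mul(9, Pow(-71, -1), Add(-3, 81)), -4192) = Add(Mul(9, Rational(-1, 71), 78), -4192) = Add(Rational(-702, 71), -4192) = Rational(-298334, 71)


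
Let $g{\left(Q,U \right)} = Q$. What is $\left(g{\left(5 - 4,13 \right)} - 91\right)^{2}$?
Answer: $8100$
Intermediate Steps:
$\left(g{\left(5 - 4,13 \right)} - 91\right)^{2} = \left(\left(5 - 4\right) - 91\right)^{2} = \left(1 - 91\right)^{2} = \left(-90\right)^{2} = 8100$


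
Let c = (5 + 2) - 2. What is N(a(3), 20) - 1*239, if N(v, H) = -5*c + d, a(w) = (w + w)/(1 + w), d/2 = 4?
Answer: -256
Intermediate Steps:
d = 8 (d = 2*4 = 8)
a(w) = 2*w/(1 + w) (a(w) = (2*w)/(1 + w) = 2*w/(1 + w))
c = 5 (c = 7 - 2 = 5)
N(v, H) = -17 (N(v, H) = -5*5 + 8 = -25 + 8 = -17)
N(a(3), 20) - 1*239 = -17 - 1*239 = -17 - 239 = -256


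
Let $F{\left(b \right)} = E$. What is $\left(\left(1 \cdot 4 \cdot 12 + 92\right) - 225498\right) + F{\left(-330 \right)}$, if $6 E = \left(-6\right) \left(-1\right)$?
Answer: $-225357$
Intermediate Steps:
$E = 1$ ($E = \frac{\left(-6\right) \left(-1\right)}{6} = \frac{1}{6} \cdot 6 = 1$)
$F{\left(b \right)} = 1$
$\left(\left(1 \cdot 4 \cdot 12 + 92\right) - 225498\right) + F{\left(-330 \right)} = \left(\left(1 \cdot 4 \cdot 12 + 92\right) - 225498\right) + 1 = \left(\left(1 \cdot 48 + 92\right) - 225498\right) + 1 = \left(\left(48 + 92\right) - 225498\right) + 1 = \left(140 - 225498\right) + 1 = -225358 + 1 = -225357$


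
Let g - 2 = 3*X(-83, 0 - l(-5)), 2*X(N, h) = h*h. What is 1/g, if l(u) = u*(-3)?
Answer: 2/679 ≈ 0.0029455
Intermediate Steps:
l(u) = -3*u
X(N, h) = h²/2 (X(N, h) = (h*h)/2 = h²/2)
g = 679/2 (g = 2 + 3*((0 - (-3)*(-5))²/2) = 2 + 3*((0 - 1*15)²/2) = 2 + 3*((0 - 15)²/2) = 2 + 3*((½)*(-15)²) = 2 + 3*((½)*225) = 2 + 3*(225/2) = 2 + 675/2 = 679/2 ≈ 339.50)
1/g = 1/(679/2) = 2/679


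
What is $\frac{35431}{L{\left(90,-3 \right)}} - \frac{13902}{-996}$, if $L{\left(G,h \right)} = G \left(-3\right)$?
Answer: $- \frac{1313989}{11205} \approx -117.27$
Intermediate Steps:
$L{\left(G,h \right)} = - 3 G$
$\frac{35431}{L{\left(90,-3 \right)}} - \frac{13902}{-996} = \frac{35431}{\left(-3\right) 90} - \frac{13902}{-996} = \frac{35431}{-270} - - \frac{2317}{166} = 35431 \left(- \frac{1}{270}\right) + \frac{2317}{166} = - \frac{35431}{270} + \frac{2317}{166} = - \frac{1313989}{11205}$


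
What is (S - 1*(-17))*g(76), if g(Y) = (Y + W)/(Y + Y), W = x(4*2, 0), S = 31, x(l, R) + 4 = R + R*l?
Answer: 432/19 ≈ 22.737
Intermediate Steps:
x(l, R) = -4 + R + R*l (x(l, R) = -4 + (R + R*l) = -4 + R + R*l)
W = -4 (W = -4 + 0 + 0*(4*2) = -4 + 0 + 0*8 = -4 + 0 + 0 = -4)
g(Y) = (-4 + Y)/(2*Y) (g(Y) = (Y - 4)/(Y + Y) = (-4 + Y)/((2*Y)) = (-4 + Y)*(1/(2*Y)) = (-4 + Y)/(2*Y))
(S - 1*(-17))*g(76) = (31 - 1*(-17))*((½)*(-4 + 76)/76) = (31 + 17)*((½)*(1/76)*72) = 48*(9/19) = 432/19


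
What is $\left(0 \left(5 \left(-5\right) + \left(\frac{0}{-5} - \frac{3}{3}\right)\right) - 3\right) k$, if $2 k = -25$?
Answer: $\frac{75}{2} \approx 37.5$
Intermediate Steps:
$k = - \frac{25}{2}$ ($k = \frac{1}{2} \left(-25\right) = - \frac{25}{2} \approx -12.5$)
$\left(0 \left(5 \left(-5\right) + \left(\frac{0}{-5} - \frac{3}{3}\right)\right) - 3\right) k = \left(0 \left(5 \left(-5\right) + \left(\frac{0}{-5} - \frac{3}{3}\right)\right) - 3\right) \left(- \frac{25}{2}\right) = \left(0 \left(-25 + \left(0 \left(- \frac{1}{5}\right) - 1\right)\right) - 3\right) \left(- \frac{25}{2}\right) = \left(0 \left(-25 + \left(0 - 1\right)\right) - 3\right) \left(- \frac{25}{2}\right) = \left(0 \left(-25 - 1\right) - 3\right) \left(- \frac{25}{2}\right) = \left(0 \left(-26\right) - 3\right) \left(- \frac{25}{2}\right) = \left(0 - 3\right) \left(- \frac{25}{2}\right) = \left(-3\right) \left(- \frac{25}{2}\right) = \frac{75}{2}$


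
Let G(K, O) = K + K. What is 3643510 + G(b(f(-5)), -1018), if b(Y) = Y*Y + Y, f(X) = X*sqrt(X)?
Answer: 3643260 - 10*I*sqrt(5) ≈ 3.6433e+6 - 22.361*I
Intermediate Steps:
f(X) = X**(3/2)
b(Y) = Y + Y**2 (b(Y) = Y**2 + Y = Y + Y**2)
G(K, O) = 2*K
3643510 + G(b(f(-5)), -1018) = 3643510 + 2*((-5)**(3/2)*(1 + (-5)**(3/2))) = 3643510 + 2*((-5*I*sqrt(5))*(1 - 5*I*sqrt(5))) = 3643510 + 2*(-5*I*sqrt(5)*(1 - 5*I*sqrt(5))) = 3643510 - 10*I*sqrt(5)*(1 - 5*I*sqrt(5))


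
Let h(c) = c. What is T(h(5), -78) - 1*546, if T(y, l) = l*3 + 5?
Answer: -775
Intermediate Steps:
T(y, l) = 5 + 3*l (T(y, l) = 3*l + 5 = 5 + 3*l)
T(h(5), -78) - 1*546 = (5 + 3*(-78)) - 1*546 = (5 - 234) - 546 = -229 - 546 = -775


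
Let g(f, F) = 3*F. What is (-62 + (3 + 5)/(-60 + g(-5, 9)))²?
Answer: 4218916/1089 ≈ 3874.1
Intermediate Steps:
(-62 + (3 + 5)/(-60 + g(-5, 9)))² = (-62 + (3 + 5)/(-60 + 3*9))² = (-62 + 8/(-60 + 27))² = (-62 + 8/(-33))² = (-62 + 8*(-1/33))² = (-62 - 8/33)² = (-2054/33)² = 4218916/1089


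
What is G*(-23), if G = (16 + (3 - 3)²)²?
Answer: -5888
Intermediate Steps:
G = 256 (G = (16 + 0²)² = (16 + 0)² = 16² = 256)
G*(-23) = 256*(-23) = -5888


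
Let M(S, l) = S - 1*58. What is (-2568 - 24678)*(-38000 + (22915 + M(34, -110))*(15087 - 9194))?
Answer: -3674359132098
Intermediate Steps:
M(S, l) = -58 + S (M(S, l) = S - 58 = -58 + S)
(-2568 - 24678)*(-38000 + (22915 + M(34, -110))*(15087 - 9194)) = (-2568 - 24678)*(-38000 + (22915 + (-58 + 34))*(15087 - 9194)) = -27246*(-38000 + (22915 - 24)*5893) = -27246*(-38000 + 22891*5893) = -27246*(-38000 + 134896663) = -27246*134858663 = -3674359132098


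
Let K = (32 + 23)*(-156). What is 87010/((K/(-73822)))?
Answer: 29196601/39 ≈ 7.4863e+5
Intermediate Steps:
K = -8580 (K = 55*(-156) = -8580)
87010/((K/(-73822))) = 87010/((-8580/(-73822))) = 87010/((-8580*(-1/73822))) = 87010/(4290/36911) = 87010*(36911/4290) = 29196601/39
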